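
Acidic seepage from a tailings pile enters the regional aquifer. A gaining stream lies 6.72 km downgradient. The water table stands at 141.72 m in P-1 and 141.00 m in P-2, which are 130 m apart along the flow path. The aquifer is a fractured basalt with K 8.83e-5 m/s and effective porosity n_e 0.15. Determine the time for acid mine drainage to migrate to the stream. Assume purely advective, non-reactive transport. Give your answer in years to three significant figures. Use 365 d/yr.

Hydraulic gradient i = (141.72 − 141.00) / 130 = 0.72 / 130 = 0.005538
K = 8.83e-5 m/s × 86400 s/d = 7.629 m/d
Darcy flux q = K·i = 7.629 × 0.005538 = 0.04225 m/d
Average linear velocity = 0.04225 / 0.15 = 0.2817 m/d
L = 6.72 km = 6720 m
t = L / v = 6720 / 0.2817 = 23860 d
   = 23860 / 365 = 65.4 yr

65.4 years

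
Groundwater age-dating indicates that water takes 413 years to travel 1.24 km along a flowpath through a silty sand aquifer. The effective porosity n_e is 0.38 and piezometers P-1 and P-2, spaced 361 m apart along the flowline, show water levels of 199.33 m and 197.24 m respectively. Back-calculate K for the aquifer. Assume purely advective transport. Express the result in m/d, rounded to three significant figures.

Hydraulic gradient i = (199.33 − 197.24) / 361 = 2.09 / 361 = 0.005789
t = 413 years = 150700 d
L = 1.24 km = 1240 m
v = L / t = 1240 / 150700 = 0.008226 m/d
K = v · n / i = 0.008226 × 0.38 / 0.005789 = 0.540 m/d

0.540 m/d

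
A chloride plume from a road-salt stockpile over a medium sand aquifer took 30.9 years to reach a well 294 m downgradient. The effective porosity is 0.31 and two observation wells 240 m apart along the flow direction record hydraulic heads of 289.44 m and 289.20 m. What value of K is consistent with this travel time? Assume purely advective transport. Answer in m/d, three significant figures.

8.08 m/d

Hydraulic gradient i = (289.44 − 289.20) / 240 = 0.24 / 240 = 0.001000
t = 30.9 years = 11280 d
v = L / t = 294 / 11280 = 0.02607 m/d
K = v · n / i = 0.02607 × 0.31 / 0.001000 = 8.08 m/d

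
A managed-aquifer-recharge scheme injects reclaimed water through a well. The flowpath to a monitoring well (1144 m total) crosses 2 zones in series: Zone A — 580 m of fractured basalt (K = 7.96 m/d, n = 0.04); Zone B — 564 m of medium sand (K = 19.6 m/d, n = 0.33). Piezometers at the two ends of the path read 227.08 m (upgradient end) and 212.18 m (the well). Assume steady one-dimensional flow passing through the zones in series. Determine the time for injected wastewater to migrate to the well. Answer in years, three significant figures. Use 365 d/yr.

Total head drop ΔH = 227.08 − 212.18 = 14.90 m
Steady 1-D flow in series ⇒ the Darcy flux q is identical in every zone and the zone head losses add (resistances L/K in series).
Σ(L/K) = 580/7.96 + 564/19.6 = 72.86 + 28.78 = 101.6 d
q = ΔH / Σ(L/K) = 14.90 / 101.6 = 0.1466 m/d (same in every zone)
Zone A: v = q/n = 0.1466/0.04 = 3.665 m/d → t_A = 580/3.665 = 158.3 d
Zone B: v = q/n = 0.1466/0.33 = 0.4442 m/d → t_B = 564/0.4442 = 1270 d
Total t = 158.3 + 1270 = 1428 d
   = 1428 / 365 = 3.91 yr

3.91 years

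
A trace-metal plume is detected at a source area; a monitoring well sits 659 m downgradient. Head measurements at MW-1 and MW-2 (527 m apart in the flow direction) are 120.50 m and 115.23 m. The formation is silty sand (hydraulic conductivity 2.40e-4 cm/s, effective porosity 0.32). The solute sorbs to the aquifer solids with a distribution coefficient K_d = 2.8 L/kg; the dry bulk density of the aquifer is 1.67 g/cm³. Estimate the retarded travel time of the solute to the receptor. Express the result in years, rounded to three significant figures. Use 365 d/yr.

4350 years

Hydraulic gradient i = (120.50 − 115.23) / 527 = 5.27 / 527 = 0.01000
K = 2.40e-4 cm/s × 864 = 0.2074 m/d
Darcy flux q = K·i = 0.2074 × 0.01000 = 0.002074 m/d
v_s = q/n_e = 0.002074/0.32 = 0.006480 m/d
Retardation R = 1 + ρ_b·K_d/n = 1 + 1.67×2.8/0.32 = 15.61
Contaminant velocity v_c = v/R = 0.006480/15.61 = 4.151e-4 m/d
t = L/v_c = 659/4.151e-4 = 1.588e6 d
   = 1.588e6/365 = 4350 yr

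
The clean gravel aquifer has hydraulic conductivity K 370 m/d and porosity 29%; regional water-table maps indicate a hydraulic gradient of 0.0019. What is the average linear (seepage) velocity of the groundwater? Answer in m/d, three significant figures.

q = Ki = 370 × 0.0019 = 0.7030 m/d
v = Ki/n = 370·0.0019/0.29 = 2.424 m/d

2.42 m/d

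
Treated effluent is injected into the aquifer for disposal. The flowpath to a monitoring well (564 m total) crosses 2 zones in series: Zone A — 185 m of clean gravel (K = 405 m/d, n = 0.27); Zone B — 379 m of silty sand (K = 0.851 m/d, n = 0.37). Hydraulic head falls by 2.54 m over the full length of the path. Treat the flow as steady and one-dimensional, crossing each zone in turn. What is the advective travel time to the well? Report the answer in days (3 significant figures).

Steady 1-D flow in series ⇒ the Darcy flux q is identical in every zone and the zone head losses add (resistances L/K in series).
Σ(L/K) = 185/405 + 379/0.851 = 0.4568 + 445.4 = 445.8 d
q = ΔH / Σ(L/K) = 2.54 / 445.8 = 0.005697 m/d (same in every zone)
Zone A: v = q/n = 0.005697/0.27 = 0.02110 m/d → t_A = 185/0.02110 = 8767 d
Zone B: v = q/n = 0.005697/0.37 = 0.01540 m/d → t_B = 379/0.01540 = 24610 d
Total t = 8767 + 24610 = 33380 d

33400 days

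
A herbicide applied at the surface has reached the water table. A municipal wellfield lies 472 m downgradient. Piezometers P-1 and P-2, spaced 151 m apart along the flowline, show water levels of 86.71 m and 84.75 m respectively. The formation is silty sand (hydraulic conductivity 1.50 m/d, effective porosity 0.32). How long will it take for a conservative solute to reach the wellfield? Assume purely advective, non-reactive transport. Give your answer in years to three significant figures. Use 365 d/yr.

Hydraulic gradient i = (86.71 − 84.75) / 151 = 1.96 / 151 = 0.01298
Darcy flux q = K·i = 1.50 × 0.01298 = 0.01947 m/d
v = Ki/n = 1.50·0.01298/0.32 = 0.06084 m/d
t = L / v = 472 / 0.06084 = 7757 d
   = 7757 / 365 = 21.3 yr

21.3 years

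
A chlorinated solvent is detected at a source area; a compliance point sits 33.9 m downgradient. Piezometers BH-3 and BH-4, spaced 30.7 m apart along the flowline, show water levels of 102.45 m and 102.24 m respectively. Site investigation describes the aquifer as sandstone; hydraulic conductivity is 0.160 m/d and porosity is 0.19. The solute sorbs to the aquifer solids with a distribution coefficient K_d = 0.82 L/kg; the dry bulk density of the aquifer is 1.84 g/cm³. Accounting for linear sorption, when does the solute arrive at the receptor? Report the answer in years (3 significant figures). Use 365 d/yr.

Hydraulic gradient i = (102.45 − 102.24) / 30.7 = 0.21 / 30.7 = 0.006840
Darcy flux q = K·i = 0.160 × 0.006840 = 0.001094 m/d
Seepage velocity v = q / n = 0.001094 / 0.19 = 0.005760 m/d
Retardation R = 1 + ρ_b·K_d/n = 1 + 1.84×0.82/0.19 = 8.941
Contaminant velocity v_c = v/R = 0.005760/8.941 = 6.443e-4 m/d
t = L/v_c = 33.9/6.443e-4 = 52620 d
   = 52620/365 = 144 yr

144 years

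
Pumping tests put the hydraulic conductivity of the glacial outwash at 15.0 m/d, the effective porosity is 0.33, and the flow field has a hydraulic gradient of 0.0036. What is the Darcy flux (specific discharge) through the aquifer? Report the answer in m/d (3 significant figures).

Darcy flux q = K·i = 15.0 × 0.0036 = 0.05400 m/d

0.0540 m/d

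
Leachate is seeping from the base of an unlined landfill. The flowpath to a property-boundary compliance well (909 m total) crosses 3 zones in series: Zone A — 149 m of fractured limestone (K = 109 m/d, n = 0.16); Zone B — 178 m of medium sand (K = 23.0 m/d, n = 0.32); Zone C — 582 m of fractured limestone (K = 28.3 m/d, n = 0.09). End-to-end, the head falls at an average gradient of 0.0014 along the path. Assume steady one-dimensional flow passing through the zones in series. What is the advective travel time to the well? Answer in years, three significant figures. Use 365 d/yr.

Continuity: the same q passes through each zone, so ΔH = q·Σ(L_j/K_j) — the zones act as resistances in series.
Σ(L/K) = 149/109 + 178/23.0 + 582/28.3 = 1.367 + 7.739 + 20.57 = 29.67 d
K_eq = L_total / Σ(L/K) = 909 / 29.67 = 30.64 m/d
q = K_eq · i = 30.64 × 0.0014 = 0.04289 m/d (same in every zone)
Zone A: v = q/n = 0.04289/0.16 = 0.2681 m/d → t_A = 149/0.2681 = 555.8 d
Zone B: v = q/n = 0.04289/0.32 = 0.1340 m/d → t_B = 178/0.1340 = 1328 d
Zone C: v = q/n = 0.04289/0.09 = 0.4766 m/d → t_C = 582/0.4766 = 1221 d
Total t = 555.8 + 1328 + 1221 = 3105 d
   = 3105 / 365 = 8.51 yr

8.51 years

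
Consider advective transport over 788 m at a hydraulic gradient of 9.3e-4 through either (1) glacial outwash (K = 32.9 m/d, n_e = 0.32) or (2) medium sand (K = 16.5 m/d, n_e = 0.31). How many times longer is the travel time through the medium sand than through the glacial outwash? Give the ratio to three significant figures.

1.93

Unit 1 (glacial outwash): v = 32.9×9.3e-4/0.32 = 0.09562 m/d, t = 788/0.09562 = 8241 d
Unit 2 (medium sand): v = 16.5×9.3e-4/0.31 = 0.04950 m/d, t = 788/0.04950 = 15920 d
t(medium sand) / t(glacial outwash) = 15920/8241 = 1.93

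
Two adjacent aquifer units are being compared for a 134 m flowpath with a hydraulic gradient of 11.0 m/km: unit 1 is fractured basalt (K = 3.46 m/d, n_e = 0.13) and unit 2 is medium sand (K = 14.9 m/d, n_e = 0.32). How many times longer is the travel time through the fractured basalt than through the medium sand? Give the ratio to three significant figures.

Unit 1 (fractured basalt): v = 3.46×0.011/0.13 = 0.2928 m/d, t = 134/0.2928 = 457.7 d
Unit 2 (medium sand): v = 14.9×0.011/0.32 = 0.5122 m/d, t = 134/0.5122 = 261.6 d
t(fractured basalt) / t(medium sand) = 457.7/261.6 = 1.75

1.75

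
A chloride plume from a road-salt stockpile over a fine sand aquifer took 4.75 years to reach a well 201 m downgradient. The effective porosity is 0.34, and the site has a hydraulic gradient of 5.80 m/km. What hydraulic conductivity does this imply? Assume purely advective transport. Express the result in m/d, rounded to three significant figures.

6.80 m/d

t = 4.75 years = 1734 d
v = L / t = 201 / 1734 = 0.1159 m/d
K = v · n / i = 0.1159 × 0.34 / 0.0058 = 6.80 m/d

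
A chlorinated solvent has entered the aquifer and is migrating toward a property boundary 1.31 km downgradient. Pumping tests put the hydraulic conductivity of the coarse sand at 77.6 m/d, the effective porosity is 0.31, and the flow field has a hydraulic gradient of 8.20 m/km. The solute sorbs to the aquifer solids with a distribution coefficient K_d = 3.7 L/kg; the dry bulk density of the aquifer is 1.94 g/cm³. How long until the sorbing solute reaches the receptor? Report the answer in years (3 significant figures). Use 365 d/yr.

q = Ki = 77.6 × 0.0082 = 0.6363 m/d
v_s = q/n_e = 0.6363/0.31 = 2.053 m/d
Retardation R = 1 + ρ_b·K_d/n = 1 + 1.94×3.7/0.31 = 24.15
Contaminant velocity v_c = v/R = 2.053/24.15 = 0.08498 m/d
L = 1.31 km = 1310 m
t = L/v_c = 1310/0.08498 = 15420 d
   = 15420/365 = 42.2 yr

42.2 years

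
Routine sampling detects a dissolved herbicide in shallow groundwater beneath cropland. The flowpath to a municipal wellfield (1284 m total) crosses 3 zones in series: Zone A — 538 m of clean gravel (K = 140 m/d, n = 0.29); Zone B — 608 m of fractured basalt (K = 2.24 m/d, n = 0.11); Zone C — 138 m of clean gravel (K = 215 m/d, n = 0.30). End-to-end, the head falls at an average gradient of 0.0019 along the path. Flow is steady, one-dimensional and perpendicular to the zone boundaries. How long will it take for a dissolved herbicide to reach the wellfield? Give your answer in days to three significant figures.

29900 days

For zones in series the flux q is common to all zones; the equivalent conductivity is the harmonic (thickness-weighted) mean, K_eq = L_total / Σ(L_j/K_j).
Σ(L/K) = 538/140 + 608/2.24 + 138/215 = 3.843 + 271.4 + 0.6419 = 275.9 d
K_eq = L_total / Σ(L/K) = 1284 / 275.9 = 4.654 m/d
q = K_eq · i = 4.654 × 0.0019 = 0.008842 m/d (same in every zone)
Zone A: v = q/n = 0.008842/0.29 = 0.03049 m/d → t_A = 538/0.03049 = 17650 d
Zone B: v = q/n = 0.008842/0.11 = 0.08038 m/d → t_B = 608/0.08038 = 7564 d
Zone C: v = q/n = 0.008842/0.30 = 0.02947 m/d → t_C = 138/0.02947 = 4682 d
Total t = 17650 + 7564 + 4682 = 29890 d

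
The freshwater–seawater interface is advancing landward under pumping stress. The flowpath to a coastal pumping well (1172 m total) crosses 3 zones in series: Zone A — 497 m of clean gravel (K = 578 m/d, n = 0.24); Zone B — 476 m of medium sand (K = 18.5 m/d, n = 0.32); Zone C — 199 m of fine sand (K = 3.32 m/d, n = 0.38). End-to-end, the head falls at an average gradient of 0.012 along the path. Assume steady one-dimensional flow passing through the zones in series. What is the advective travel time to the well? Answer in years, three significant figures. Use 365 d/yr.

For zones in series the flux q is common to all zones; the equivalent conductivity is the harmonic (thickness-weighted) mean, K_eq = L_total / Σ(L_j/K_j).
Σ(L/K) = 497/578 + 476/18.5 + 199/3.32 = 0.8599 + 25.73 + 59.94 = 86.53 d
K_eq = L_total / Σ(L/K) = 1172 / 86.53 = 13.54 m/d
q = K_eq · i = 13.54 × 0.012 = 0.1625 m/d (same in every zone)
Zone A: v = q/n = 0.1625/0.24 = 0.6772 m/d → t_A = 497/0.6772 = 733.9 d
Zone B: v = q/n = 0.1625/0.32 = 0.5079 m/d → t_B = 476/0.5079 = 937.2 d
Zone C: v = q/n = 0.1625/0.38 = 0.4277 m/d → t_C = 199/0.4277 = 465.3 d
Total t = 733.9 + 937.2 + 465.3 = 2136 d
   = 2136 / 365 = 5.85 yr

5.85 years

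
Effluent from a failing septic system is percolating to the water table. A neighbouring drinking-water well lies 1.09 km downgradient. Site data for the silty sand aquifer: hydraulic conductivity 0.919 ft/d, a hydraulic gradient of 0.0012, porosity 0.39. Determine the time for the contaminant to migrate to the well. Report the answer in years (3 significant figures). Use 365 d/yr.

K = 0.919 ft/d × 0.3048 = 0.2801 m/d
Darcy flux q = K·i = 0.2801 × 0.0012 = 3.361e-4 m/d
Seepage velocity v = q / n = 3.361e-4 / 0.39 = 8.619e-4 m/d
L = 1.09 km = 1090 m
t = L / v = 1090 / 8.619e-4 = 1.265e6 d
   = 1.265e6 / 365 = 3460 yr

3460 years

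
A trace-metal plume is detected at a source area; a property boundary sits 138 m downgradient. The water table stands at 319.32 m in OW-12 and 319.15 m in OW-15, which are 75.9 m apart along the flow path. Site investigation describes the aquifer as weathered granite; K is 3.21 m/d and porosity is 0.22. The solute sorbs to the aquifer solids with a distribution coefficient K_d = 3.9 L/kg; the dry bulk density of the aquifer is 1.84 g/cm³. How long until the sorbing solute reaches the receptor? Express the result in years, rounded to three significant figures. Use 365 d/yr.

Hydraulic gradient i = (319.32 − 319.15) / 75.9 = 0.17 / 75.9 = 0.002240
Darcy flux q = K·i = 3.21 × 0.002240 = 0.007190 m/d
Seepage velocity v = q / n = 0.007190 / 0.22 = 0.03268 m/d
Retardation R = 1 + ρ_b·K_d/n = 1 + 1.84×3.9/0.22 = 33.62
Contaminant velocity v_c = v/R = 0.03268/33.62 = 9.721e-4 m/d
t = L/v_c = 138/9.721e-4 = 142000 d
   = 142000/365 = 389 yr

389 years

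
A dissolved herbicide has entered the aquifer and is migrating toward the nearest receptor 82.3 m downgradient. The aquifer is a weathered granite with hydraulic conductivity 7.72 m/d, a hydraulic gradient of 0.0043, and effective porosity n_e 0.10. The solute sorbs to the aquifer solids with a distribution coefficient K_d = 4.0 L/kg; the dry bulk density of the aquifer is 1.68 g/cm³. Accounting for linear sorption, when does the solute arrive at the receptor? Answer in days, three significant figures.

Darcy flux q = K·i = 7.72 × 0.0043 = 0.03320 m/d
Seepage velocity v = q / n = 0.03320 / 0.10 = 0.3320 m/d
Retardation R = 1 + ρ_b·K_d/n = 1 + 1.68×4.0/0.10 = 68.20
Contaminant velocity v_c = v/R = 0.3320/68.20 = 0.004867 m/d
t = L/v_c = 82.3/0.004867 = 16910 d

16900 days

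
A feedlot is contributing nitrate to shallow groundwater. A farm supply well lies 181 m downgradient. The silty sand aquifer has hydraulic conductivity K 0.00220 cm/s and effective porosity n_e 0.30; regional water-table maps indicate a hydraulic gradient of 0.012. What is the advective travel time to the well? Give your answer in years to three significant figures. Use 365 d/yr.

K = 0.00220 cm/s × 864 = 1.901 m/d
Darcy flux q = K·i = 1.901 × 0.012 = 0.02281 m/d
Average linear velocity = 0.02281 / 0.30 = 0.07603 m/d
t = L / v = 181 / 0.07603 = 2381 d
   = 2381 / 365 = 6.52 yr

6.52 years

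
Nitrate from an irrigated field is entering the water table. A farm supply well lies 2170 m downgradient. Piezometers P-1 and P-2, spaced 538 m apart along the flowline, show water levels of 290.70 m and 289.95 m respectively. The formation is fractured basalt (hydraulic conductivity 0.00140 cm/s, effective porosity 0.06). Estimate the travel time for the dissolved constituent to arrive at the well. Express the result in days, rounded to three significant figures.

77200 days

Hydraulic gradient i = (290.70 − 289.95) / 538 = 0.75 / 538 = 0.001394
K = 0.00140 cm/s × 864 = 1.210 m/d
Specific discharge q = 1.210 × 0.001394 = 0.001686 m/d
v = Ki/n = 1.210·0.001394/0.06 = 0.02810 m/d
t = L / v = 2170 / 0.02810 = 77210 d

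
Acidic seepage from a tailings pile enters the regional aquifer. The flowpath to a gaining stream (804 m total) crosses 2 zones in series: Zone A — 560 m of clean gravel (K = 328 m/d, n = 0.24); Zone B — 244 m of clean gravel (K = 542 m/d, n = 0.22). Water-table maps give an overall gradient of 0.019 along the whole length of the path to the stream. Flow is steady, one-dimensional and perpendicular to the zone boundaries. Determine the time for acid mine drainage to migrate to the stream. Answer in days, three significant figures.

26.6 days

For zones in series the flux q is common to all zones; the equivalent conductivity is the harmonic (thickness-weighted) mean, K_eq = L_total / Σ(L_j/K_j).
Σ(L/K) = 560/328 + 244/542 = 1.707 + 0.4502 = 2.158 d
K_eq = L_total / Σ(L/K) = 804 / 2.158 = 372.7 m/d
q = K_eq · i = 372.7 × 0.019 = 7.080 m/d (same in every zone)
Zone A: v = q/n = 7.080/0.24 = 29.50 m/d → t_A = 560/29.50 = 18.98 d
Zone B: v = q/n = 7.080/0.22 = 32.18 m/d → t_B = 244/32.18 = 7.581 d
Total t = 18.98 + 7.581 = 26.56 d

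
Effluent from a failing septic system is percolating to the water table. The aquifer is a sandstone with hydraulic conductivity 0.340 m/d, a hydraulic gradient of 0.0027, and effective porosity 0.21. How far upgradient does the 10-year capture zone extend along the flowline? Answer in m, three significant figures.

Specific discharge q = 0.340 × 0.0027 = 9.180e-4 m/d
Seepage velocity v = q / n = 9.180e-4 / 0.21 = 0.004371 m/d
T = 10 yr × 365 = 3650 d
L = v × T = 0.004371 × 3650 = 15.96 m

16.0 m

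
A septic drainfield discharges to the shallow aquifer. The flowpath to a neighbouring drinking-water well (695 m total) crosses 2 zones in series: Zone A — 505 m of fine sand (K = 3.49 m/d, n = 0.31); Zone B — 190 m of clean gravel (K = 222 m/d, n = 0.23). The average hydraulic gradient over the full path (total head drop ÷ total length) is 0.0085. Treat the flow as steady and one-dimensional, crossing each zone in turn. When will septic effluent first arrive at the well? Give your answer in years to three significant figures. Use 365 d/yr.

13.5 years

Continuity: the same q passes through each zone, so ΔH = q·Σ(L_j/K_j) — the zones act as resistances in series.
Σ(L/K) = 505/3.49 + 190/222 = 144.7 + 0.8559 = 145.6 d
K_eq = L_total / Σ(L/K) = 695 / 145.6 = 4.775 m/d
q = K_eq · i = 4.775 × 0.0085 = 0.04059 m/d (same in every zone)
Zone A: v = q/n = 0.04059/0.31 = 0.1309 m/d → t_A = 505/0.1309 = 3857 d
Zone B: v = q/n = 0.04059/0.23 = 0.1765 m/d → t_B = 190/0.1765 = 1077 d
Total t = 3857 + 1077 = 4934 d
   = 4934 / 365 = 13.5 yr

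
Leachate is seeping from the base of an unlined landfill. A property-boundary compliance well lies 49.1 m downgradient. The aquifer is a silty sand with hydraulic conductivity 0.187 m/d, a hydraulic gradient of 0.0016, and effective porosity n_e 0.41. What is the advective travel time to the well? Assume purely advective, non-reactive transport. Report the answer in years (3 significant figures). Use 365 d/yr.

Specific discharge q = 0.187 × 0.0016 = 2.992e-4 m/d
Seepage velocity v = q / n = 2.992e-4 / 0.41 = 7.298e-4 m/d
t = L / v = 49.1 / 7.298e-4 = 67280 d
   = 67280 / 365 = 184 yr

184 years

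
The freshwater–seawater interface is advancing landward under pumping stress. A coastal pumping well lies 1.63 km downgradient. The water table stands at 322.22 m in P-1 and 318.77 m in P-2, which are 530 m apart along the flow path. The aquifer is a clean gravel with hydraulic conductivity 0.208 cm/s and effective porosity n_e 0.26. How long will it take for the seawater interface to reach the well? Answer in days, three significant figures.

Hydraulic gradient i = (322.22 − 318.77) / 530 = 3.45 / 530 = 0.006509
K = 0.208 cm/s × 864 = 179.7 m/d
q = Ki = 179.7 × 0.006509 = 1.170 m/d
Seepage velocity v = q / n = 1.170 / 0.26 = 4.499 m/d
L = 1.63 km = 1630 m
t = L / v = 1630 / 4.499 = 362.3 d

362 days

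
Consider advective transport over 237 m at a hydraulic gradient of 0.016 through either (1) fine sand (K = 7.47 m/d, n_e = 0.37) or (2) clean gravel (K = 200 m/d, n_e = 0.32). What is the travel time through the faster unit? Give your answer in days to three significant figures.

23.7 days

Unit 1 (fine sand): v = 7.47×0.016/0.37 = 0.3230 m/d, t = 237/0.3230 = 733.7 d
Unit 2 (clean gravel): v = 200×0.016/0.32 = 10.00 m/d, t = 237/10.00 = 23.70 d
Faster unit: t = 23.7 d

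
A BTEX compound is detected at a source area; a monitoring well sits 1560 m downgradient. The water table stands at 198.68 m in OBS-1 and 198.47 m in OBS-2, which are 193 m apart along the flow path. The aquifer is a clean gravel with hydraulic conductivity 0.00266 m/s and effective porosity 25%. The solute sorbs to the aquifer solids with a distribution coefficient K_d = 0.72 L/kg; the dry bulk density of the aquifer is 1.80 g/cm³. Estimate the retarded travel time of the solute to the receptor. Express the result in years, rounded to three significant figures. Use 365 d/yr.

Hydraulic gradient i = (198.68 − 198.47) / 193 = 0.21 / 193 = 0.001088
K = 0.00266 m/s × 86400 s/d = 229.8 m/d
q = Ki = 229.8 × 0.001088 = 0.2501 m/d
Average linear velocity = 0.2501 / 0.25 = 1.000 m/d
Retardation R = 1 + ρ_b·K_d/n = 1 + 1.80×0.72/0.25 = 6.184
Contaminant velocity v_c = v/R = 1.000/6.184 = 0.1618 m/d
t = L/v_c = 1560/0.1618 = 9644 d
   = 9644/365 = 26.4 yr

26.4 years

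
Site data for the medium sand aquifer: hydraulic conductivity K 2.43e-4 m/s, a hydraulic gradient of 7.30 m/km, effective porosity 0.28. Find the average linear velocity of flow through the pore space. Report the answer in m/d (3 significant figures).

0.547 m/d

K = 2.43e-4 m/s × 86400 s/d = 21.00 m/d
Darcy flux q = K·i = 21.00 × 0.0073 = 0.1533 m/d
v_s = q/n_e = 0.1533/0.28 = 0.5474 m/d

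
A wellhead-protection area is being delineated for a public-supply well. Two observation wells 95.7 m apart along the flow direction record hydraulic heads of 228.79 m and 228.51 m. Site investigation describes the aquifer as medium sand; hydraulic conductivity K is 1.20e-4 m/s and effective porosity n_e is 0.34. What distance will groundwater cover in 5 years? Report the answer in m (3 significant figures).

Hydraulic gradient i = (228.79 − 228.51) / 95.7 = 0.28 / 95.7 = 0.002926
K = 1.20e-4 m/s × 86400 s/d = 10.37 m/d
Darcy flux q = K·i = 10.37 × 0.002926 = 0.03033 m/d
v_s = q/n_e = 0.03033/0.34 = 0.08922 m/d
T = 5 yr × 365 = 1825 d
L = v × T = 0.08922 × 1825 = 162.8 m

163 m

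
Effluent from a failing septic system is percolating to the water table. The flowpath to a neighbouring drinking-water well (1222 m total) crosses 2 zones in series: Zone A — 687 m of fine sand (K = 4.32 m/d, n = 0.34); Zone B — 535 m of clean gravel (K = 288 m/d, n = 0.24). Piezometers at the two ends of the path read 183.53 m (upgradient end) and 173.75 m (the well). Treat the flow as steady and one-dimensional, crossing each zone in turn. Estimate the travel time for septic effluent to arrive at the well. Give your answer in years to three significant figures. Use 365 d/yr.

Total head drop ΔH = 183.53 − 173.75 = 9.78 m
Steady 1-D flow in series ⇒ the Darcy flux q is identical in every zone and the zone head losses add (resistances L/K in series).
Σ(L/K) = 687/4.32 + 535/288 = 159.0 + 1.858 = 160.9 d
q = ΔH / Σ(L/K) = 9.78 / 160.9 = 0.06079 m/d (same in every zone)
Zone A: v = q/n = 0.06079/0.34 = 0.1788 m/d → t_A = 687/0.1788 = 3842 d
Zone B: v = q/n = 0.06079/0.24 = 0.2533 m/d → t_B = 535/0.2533 = 2112 d
Total t = 3842 + 2112 = 5955 d
   = 5955 / 365 = 16.3 yr

16.3 years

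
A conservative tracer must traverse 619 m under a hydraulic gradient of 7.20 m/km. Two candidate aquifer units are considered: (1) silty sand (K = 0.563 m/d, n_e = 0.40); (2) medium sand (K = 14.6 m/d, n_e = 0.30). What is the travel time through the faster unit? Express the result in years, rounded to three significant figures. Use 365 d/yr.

4.84 years

Unit 1 (silty sand): v = 0.563×0.0072/0.40 = 0.01013 m/d, t = 619/0.01013 = 61080 d
Unit 2 (medium sand): v = 14.6×0.0072/0.30 = 0.3504 m/d, t = 619/0.3504 = 1767 d
Faster: 1767 d / 365 = 4.84 yr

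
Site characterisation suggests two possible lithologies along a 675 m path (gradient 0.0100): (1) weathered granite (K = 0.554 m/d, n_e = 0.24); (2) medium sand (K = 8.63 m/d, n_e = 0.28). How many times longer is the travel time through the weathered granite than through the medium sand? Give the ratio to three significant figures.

Unit 1 (weathered granite): v = 0.554×0.010/0.24 = 0.02308 m/d, t = 675/0.02308 = 29240 d
Unit 2 (medium sand): v = 8.63×0.010/0.28 = 0.3082 m/d, t = 675/0.3082 = 2190 d
t(weathered granite) / t(medium sand) = 29240/2190 = 13.4

13.4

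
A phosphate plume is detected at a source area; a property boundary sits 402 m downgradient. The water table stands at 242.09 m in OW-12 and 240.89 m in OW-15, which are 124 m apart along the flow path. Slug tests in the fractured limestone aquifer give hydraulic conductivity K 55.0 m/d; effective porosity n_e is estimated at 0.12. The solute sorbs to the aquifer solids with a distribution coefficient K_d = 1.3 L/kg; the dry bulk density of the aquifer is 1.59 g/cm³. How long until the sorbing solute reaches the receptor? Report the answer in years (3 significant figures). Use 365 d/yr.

Hydraulic gradient i = (242.09 − 240.89) / 124 = 1.20 / 124 = 0.009677
Specific discharge q = 55.0 × 0.009677 = 0.5323 m/d
Average linear velocity = 0.5323 / 0.12 = 4.435 m/d
Retardation R = 1 + ρ_b·K_d/n = 1 + 1.59×1.3/0.12 = 18.23
Contaminant velocity v_c = v/R = 4.435/18.23 = 0.2434 m/d
t = L/v_c = 402/0.2434 = 1652 d
   = 1652/365 = 4.53 yr

4.53 years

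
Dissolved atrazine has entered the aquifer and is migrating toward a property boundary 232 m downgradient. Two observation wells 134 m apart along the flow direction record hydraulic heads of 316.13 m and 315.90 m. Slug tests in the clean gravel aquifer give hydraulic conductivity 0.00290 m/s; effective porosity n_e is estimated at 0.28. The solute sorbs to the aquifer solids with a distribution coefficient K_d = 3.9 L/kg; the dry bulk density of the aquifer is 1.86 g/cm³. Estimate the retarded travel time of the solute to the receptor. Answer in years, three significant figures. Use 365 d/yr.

11.1 years

Hydraulic gradient i = (316.13 − 315.90) / 134 = 0.23 / 134 = 0.001716
K = 0.00290 m/s × 86400 s/d = 250.6 m/d
Specific discharge q = 250.6 × 0.001716 = 0.4301 m/d
v_s = q/n_e = 0.4301/0.28 = 1.536 m/d
Retardation R = 1 + ρ_b·K_d/n = 1 + 1.86×3.9/0.28 = 26.91
Contaminant velocity v_c = v/R = 1.536/26.91 = 0.05708 m/d
t = L/v_c = 232/0.05708 = 4064 d
   = 4064/365 = 11.1 yr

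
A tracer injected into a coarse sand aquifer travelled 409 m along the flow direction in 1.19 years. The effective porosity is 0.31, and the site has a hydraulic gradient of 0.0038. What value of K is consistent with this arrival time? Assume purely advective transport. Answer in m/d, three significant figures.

t = 1.19 years = 434.3 d
v = L / t = 409 / 434.3 = 0.9416 m/d
K = v · n / i = 0.9416 × 0.31 / 0.0038 = 76.8 m/d

76.8 m/d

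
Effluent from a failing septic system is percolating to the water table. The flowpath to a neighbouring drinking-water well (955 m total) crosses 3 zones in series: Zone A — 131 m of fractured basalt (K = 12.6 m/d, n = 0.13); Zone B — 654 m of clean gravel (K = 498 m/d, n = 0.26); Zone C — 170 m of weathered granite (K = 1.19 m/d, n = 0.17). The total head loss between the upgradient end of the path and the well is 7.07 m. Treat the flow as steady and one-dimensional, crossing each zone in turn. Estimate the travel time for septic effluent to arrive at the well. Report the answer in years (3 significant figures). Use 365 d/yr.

12.9 years

Continuity: the same q passes through each zone, so ΔH = q·Σ(L_j/K_j) — the zones act as resistances in series.
Σ(L/K) = 131/12.6 + 654/498 + 170/1.19 = 10.40 + 1.313 + 142.9 = 154.6 d
q = ΔH / Σ(L/K) = 7.07 / 154.6 = 0.04574 m/d (same in every zone)
Zone A: v = q/n = 0.04574/0.13 = 0.3519 m/d → t_A = 131/0.3519 = 372.3 d
Zone B: v = q/n = 0.04574/0.26 = 0.1759 m/d → t_B = 654/0.1759 = 3717 d
Zone C: v = q/n = 0.04574/0.17 = 0.2691 m/d → t_C = 170/0.2691 = 631.8 d
Total t = 372.3 + 3717 + 631.8 = 4722 d
   = 4722 / 365 = 12.9 yr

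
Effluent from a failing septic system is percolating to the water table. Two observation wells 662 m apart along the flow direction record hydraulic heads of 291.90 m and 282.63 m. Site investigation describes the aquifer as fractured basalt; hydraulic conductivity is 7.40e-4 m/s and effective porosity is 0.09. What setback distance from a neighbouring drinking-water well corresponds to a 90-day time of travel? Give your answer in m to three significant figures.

Hydraulic gradient i = (291.90 − 282.63) / 662 = 9.27 / 662 = 0.01400
K = 7.40e-4 m/s × 86400 s/d = 63.94 m/d
Specific discharge q = 63.94 × 0.01400 = 0.8953 m/d
Seepage velocity v = q / n = 0.8953 / 0.09 = 9.948 m/d
L = v × T = 9.948 × 90 = 895.3 m

895 m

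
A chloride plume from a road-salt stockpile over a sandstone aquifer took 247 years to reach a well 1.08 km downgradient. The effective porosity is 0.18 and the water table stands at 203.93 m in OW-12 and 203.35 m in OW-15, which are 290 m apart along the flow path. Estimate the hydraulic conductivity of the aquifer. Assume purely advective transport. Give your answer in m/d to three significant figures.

1.08 m/d

Hydraulic gradient i = (203.93 − 203.35) / 290 = 0.58 / 290 = 0.002000
t = 247 years = 90160 d
L = 1.08 km = 1080 m
v = L / t = 1080 / 90160 = 0.01198 m/d
K = v · n / i = 0.01198 × 0.18 / 0.002000 = 1.08 m/d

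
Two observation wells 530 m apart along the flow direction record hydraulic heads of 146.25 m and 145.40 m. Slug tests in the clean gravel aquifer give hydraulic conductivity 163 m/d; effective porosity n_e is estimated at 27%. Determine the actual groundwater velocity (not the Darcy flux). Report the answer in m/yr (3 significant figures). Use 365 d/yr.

353 m/yr

Hydraulic gradient i = (146.25 − 145.40) / 530 = 0.85 / 530 = 0.001604
Darcy flux q = K·i = 163 × 0.001604 = 0.2614 m/d
Average linear velocity = 0.2614 / 0.27 = 0.9682 m/d
   = 0.9682 × 365 = 353 m/yr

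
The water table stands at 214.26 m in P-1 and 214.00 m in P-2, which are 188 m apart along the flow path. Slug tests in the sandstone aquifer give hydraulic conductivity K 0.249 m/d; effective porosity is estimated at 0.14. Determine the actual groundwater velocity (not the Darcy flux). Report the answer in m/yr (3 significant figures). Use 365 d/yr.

Hydraulic gradient i = (214.26 − 214.00) / 188 = 0.26 / 188 = 0.001383
q = Ki = 0.249 × 0.001383 = 3.444e-4 m/d
Seepage velocity v = q / n = 3.444e-4 / 0.14 = 0.002460 m/d
   = 0.002460 × 365 = 0.898 m/yr

0.898 m/yr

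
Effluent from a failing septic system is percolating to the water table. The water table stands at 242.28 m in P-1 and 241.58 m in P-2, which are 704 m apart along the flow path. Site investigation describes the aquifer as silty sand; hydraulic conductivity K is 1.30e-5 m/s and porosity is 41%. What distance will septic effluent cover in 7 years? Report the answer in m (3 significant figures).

6.96 m

Hydraulic gradient i = (242.28 − 241.58) / 704 = 0.70 / 704 = 9.943e-4
K = 1.30e-5 m/s × 86400 s/d = 1.123 m/d
q = Ki = 1.123 × 9.943e-4 = 0.001117 m/d
v = Ki/n = 1.123·9.943e-4/0.41 = 0.002724 m/d
T = 7 yr × 365 = 2555 d
L = v × T = 0.002724 × 2555 = 6.960 m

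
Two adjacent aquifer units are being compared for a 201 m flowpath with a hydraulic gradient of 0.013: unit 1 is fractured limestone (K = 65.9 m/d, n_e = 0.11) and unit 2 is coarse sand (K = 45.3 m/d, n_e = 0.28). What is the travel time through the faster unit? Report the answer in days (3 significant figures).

25.8 days

Unit 1 (fractured limestone): v = 65.9×0.013/0.11 = 7.788 m/d, t = 201/7.788 = 25.81 d
Unit 2 (coarse sand): v = 45.3×0.013/0.28 = 2.103 m/d, t = 201/2.103 = 95.57 d
Faster unit: t = 25.8 d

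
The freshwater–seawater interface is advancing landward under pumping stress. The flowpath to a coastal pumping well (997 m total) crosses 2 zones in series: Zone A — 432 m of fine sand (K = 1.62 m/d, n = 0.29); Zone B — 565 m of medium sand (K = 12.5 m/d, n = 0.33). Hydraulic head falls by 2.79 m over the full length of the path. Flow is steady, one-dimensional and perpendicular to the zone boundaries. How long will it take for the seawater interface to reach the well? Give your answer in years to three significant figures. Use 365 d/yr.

Steady 1-D flow in series ⇒ the Darcy flux q is identical in every zone and the zone head losses add (resistances L/K in series).
Σ(L/K) = 432/1.62 + 565/12.5 = 266.7 + 45.20 = 311.9 d
q = ΔH / Σ(L/K) = 2.79 / 311.9 = 0.008946 m/d (same in every zone)
Zone A: v = q/n = 0.008946/0.29 = 0.03085 m/d → t_A = 432/0.03085 = 14000 d
Zone B: v = q/n = 0.008946/0.33 = 0.02711 m/d → t_B = 565/0.02711 = 20840 d
Total t = 14000 + 20840 = 34850 d
   = 34850 / 365 = 95.5 yr

95.5 years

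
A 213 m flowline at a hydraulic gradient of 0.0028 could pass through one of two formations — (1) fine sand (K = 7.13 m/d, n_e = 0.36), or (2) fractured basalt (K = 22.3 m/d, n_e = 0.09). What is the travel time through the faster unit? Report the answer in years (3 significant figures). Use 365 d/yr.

0.841 years

Unit 1 (fine sand): v = 7.13×0.0028/0.36 = 0.05546 m/d, t = 213/0.05546 = 3841 d
Unit 2 (fractured basalt): v = 22.3×0.0028/0.09 = 0.6938 m/d, t = 213/0.6938 = 307.0 d
Faster: 307.0 d / 365 = 0.841 yr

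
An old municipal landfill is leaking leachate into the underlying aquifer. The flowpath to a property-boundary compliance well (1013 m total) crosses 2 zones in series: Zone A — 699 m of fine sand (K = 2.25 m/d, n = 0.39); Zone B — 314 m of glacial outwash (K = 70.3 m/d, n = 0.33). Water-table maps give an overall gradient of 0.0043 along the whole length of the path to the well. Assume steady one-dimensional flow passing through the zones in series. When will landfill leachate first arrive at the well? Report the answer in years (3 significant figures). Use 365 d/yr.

74.6 years

Steady 1-D flow in series ⇒ the Darcy flux q is identical in every zone and the zone head losses add (resistances L/K in series).
Σ(L/K) = 699/2.25 + 314/70.3 = 310.7 + 4.467 = 315.1 d
K_eq = L_total / Σ(L/K) = 1013 / 315.1 = 3.215 m/d
q = K_eq · i = 3.215 × 0.0043 = 0.01382 m/d (same in every zone)
Zone A: v = q/n = 0.01382/0.39 = 0.03544 m/d → t_A = 699/0.03544 = 19720 d
Zone B: v = q/n = 0.01382/0.33 = 0.04189 m/d → t_B = 314/0.04189 = 7497 d
Total t = 19720 + 7497 = 27220 d
   = 27220 / 365 = 74.6 yr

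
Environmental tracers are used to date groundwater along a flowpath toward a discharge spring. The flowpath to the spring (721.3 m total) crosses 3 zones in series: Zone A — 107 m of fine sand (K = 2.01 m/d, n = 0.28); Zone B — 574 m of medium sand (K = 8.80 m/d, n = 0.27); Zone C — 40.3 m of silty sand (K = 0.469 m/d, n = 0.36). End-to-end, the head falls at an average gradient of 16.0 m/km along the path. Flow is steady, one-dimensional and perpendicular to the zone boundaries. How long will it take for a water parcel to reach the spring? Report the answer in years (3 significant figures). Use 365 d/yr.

For zones in series the flux q is common to all zones; the equivalent conductivity is the harmonic (thickness-weighted) mean, K_eq = L_total / Σ(L_j/K_j).
Σ(L/K) = 107/2.01 + 574/8.80 + 40.3/0.469 = 53.23 + 65.23 + 85.93 = 204.4 d
K_eq = L_total / Σ(L/K) = 721.3 / 204.4 = 3.529 m/d
q = K_eq · i = 3.529 × 0.016 = 0.05646 m/d (same in every zone)
Zone A: v = q/n = 0.05646/0.28 = 0.2017 m/d → t_A = 107/0.2017 = 530.6 d
Zone B: v = q/n = 0.05646/0.27 = 0.2091 m/d → t_B = 574/0.2091 = 2745 d
Zone C: v = q/n = 0.05646/0.36 = 0.1568 m/d → t_C = 40.3/0.1568 = 256.9 d
Total t = 530.6 + 2745 + 256.9 = 3532 d
   = 3532 / 365 = 9.68 yr

9.68 years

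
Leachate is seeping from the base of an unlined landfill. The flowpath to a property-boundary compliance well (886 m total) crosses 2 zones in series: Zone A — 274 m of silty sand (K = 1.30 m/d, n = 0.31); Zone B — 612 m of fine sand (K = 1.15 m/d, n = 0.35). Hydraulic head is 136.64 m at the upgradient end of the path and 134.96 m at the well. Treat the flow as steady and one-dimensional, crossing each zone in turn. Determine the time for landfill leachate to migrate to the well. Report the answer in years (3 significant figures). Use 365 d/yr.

Total head drop ΔH = 136.64 − 134.96 = 1.68 m
Continuity: the same q passes through each zone, so ΔH = q·Σ(L_j/K_j) — the zones act as resistances in series.
Σ(L/K) = 274/1.30 + 612/1.15 = 210.8 + 532.2 = 742.9 d
q = ΔH / Σ(L/K) = 1.68 / 742.9 = 0.002261 m/d (same in every zone)
Zone A: v = q/n = 0.002261/0.31 = 0.007294 m/d → t_A = 274/0.007294 = 37560 d
Zone B: v = q/n = 0.002261/0.35 = 0.006461 m/d → t_B = 612/0.006461 = 94730 d
Total t = 37560 + 94730 = 132300 d
   = 132300 / 365 = 362 yr

362 years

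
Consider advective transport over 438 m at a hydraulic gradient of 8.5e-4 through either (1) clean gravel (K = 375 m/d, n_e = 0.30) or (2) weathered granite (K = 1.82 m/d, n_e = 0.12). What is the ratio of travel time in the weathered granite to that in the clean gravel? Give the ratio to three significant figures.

82.4

Unit 1 (clean gravel): v = 375×8.5e-4/0.30 = 1.063 m/d, t = 438/1.063 = 412.2 d
Unit 2 (weathered granite): v = 1.82×8.5e-4/0.12 = 0.01289 m/d, t = 438/0.01289 = 33980 d
t(weathered granite) / t(clean gravel) = 33980/412.2 = 82.4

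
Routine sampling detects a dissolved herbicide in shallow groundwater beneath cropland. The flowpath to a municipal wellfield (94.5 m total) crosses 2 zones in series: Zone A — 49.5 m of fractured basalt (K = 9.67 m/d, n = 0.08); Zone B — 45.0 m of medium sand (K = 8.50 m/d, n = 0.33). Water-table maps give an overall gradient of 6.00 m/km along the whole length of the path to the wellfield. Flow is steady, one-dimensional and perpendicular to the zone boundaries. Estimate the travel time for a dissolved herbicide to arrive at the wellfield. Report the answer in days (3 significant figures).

345 days

For zones in series the flux q is common to all zones; the equivalent conductivity is the harmonic (thickness-weighted) mean, K_eq = L_total / Σ(L_j/K_j).
Σ(L/K) = 49.5/9.67 + 45.0/8.50 = 5.119 + 5.294 = 10.41 d
K_eq = L_total / Σ(L/K) = 94.5 / 10.41 = 9.075 m/d
q = K_eq · i = 9.075 × 0.0060 = 0.05445 m/d (same in every zone)
Zone A: v = q/n = 0.05445/0.08 = 0.6806 m/d → t_A = 49.5/0.6806 = 72.73 d
Zone B: v = q/n = 0.05445/0.33 = 0.1650 m/d → t_B = 45.0/0.1650 = 272.7 d
Total t = 72.73 + 272.7 = 345.4 d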